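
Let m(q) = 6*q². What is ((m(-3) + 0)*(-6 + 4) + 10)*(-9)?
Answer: 882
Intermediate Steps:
((m(-3) + 0)*(-6 + 4) + 10)*(-9) = ((6*(-3)² + 0)*(-6 + 4) + 10)*(-9) = ((6*9 + 0)*(-2) + 10)*(-9) = ((54 + 0)*(-2) + 10)*(-9) = (54*(-2) + 10)*(-9) = (-108 + 10)*(-9) = -98*(-9) = 882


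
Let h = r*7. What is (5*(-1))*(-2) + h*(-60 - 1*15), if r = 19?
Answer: -9965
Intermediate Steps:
h = 133 (h = 19*7 = 133)
(5*(-1))*(-2) + h*(-60 - 1*15) = (5*(-1))*(-2) + 133*(-60 - 1*15) = -5*(-2) + 133*(-60 - 15) = 10 + 133*(-75) = 10 - 9975 = -9965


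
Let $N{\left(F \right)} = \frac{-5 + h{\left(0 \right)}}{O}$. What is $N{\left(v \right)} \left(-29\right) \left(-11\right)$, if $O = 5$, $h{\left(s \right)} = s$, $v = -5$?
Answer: $-319$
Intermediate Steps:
$N{\left(F \right)} = -1$ ($N{\left(F \right)} = \frac{-5 + 0}{5} = \left(-5\right) \frac{1}{5} = -1$)
$N{\left(v \right)} \left(-29\right) \left(-11\right) = \left(-1\right) \left(-29\right) \left(-11\right) = 29 \left(-11\right) = -319$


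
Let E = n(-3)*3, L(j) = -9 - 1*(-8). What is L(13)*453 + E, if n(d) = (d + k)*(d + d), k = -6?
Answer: -291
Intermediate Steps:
L(j) = -1 (L(j) = -9 + 8 = -1)
n(d) = 2*d*(-6 + d) (n(d) = (d - 6)*(d + d) = (-6 + d)*(2*d) = 2*d*(-6 + d))
E = 162 (E = (2*(-3)*(-6 - 3))*3 = (2*(-3)*(-9))*3 = 54*3 = 162)
L(13)*453 + E = -1*453 + 162 = -453 + 162 = -291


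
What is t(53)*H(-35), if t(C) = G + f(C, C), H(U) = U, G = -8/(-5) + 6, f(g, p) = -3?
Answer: -161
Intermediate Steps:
G = 38/5 (G = -8*(-1)/5 + 6 = -4*(-2/5) + 6 = 8/5 + 6 = 38/5 ≈ 7.6000)
t(C) = 23/5 (t(C) = 38/5 - 3 = 23/5)
t(53)*H(-35) = (23/5)*(-35) = -161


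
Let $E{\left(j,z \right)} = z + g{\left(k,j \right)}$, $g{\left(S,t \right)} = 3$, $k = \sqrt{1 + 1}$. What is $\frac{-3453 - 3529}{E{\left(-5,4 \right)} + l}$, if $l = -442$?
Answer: $\frac{6982}{435} \approx 16.051$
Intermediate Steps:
$k = \sqrt{2} \approx 1.4142$
$E{\left(j,z \right)} = 3 + z$ ($E{\left(j,z \right)} = z + 3 = 3 + z$)
$\frac{-3453 - 3529}{E{\left(-5,4 \right)} + l} = \frac{-3453 - 3529}{\left(3 + 4\right) - 442} = - \frac{6982}{7 - 442} = - \frac{6982}{-435} = \left(-6982\right) \left(- \frac{1}{435}\right) = \frac{6982}{435}$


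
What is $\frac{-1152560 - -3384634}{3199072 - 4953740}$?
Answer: $- \frac{1116037}{877334} \approx -1.2721$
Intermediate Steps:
$\frac{-1152560 - -3384634}{3199072 - 4953740} = \frac{-1152560 + 3384634}{-1754668} = 2232074 \left(- \frac{1}{1754668}\right) = - \frac{1116037}{877334}$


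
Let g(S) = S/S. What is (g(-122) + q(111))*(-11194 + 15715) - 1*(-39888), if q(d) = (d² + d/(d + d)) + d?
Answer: 112503483/2 ≈ 5.6252e+7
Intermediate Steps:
g(S) = 1
q(d) = ½ + d + d² (q(d) = (d² + d/((2*d))) + d = (d² + (1/(2*d))*d) + d = (d² + ½) + d = (½ + d²) + d = ½ + d + d²)
(g(-122) + q(111))*(-11194 + 15715) - 1*(-39888) = (1 + (½ + 111 + 111²))*(-11194 + 15715) - 1*(-39888) = (1 + (½ + 111 + 12321))*4521 + 39888 = (1 + 24865/2)*4521 + 39888 = (24867/2)*4521 + 39888 = 112423707/2 + 39888 = 112503483/2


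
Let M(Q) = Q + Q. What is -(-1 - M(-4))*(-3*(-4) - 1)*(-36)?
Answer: 2772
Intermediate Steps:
M(Q) = 2*Q
-(-1 - M(-4))*(-3*(-4) - 1)*(-36) = -(-1 - 2*(-4))*(-3*(-4) - 1)*(-36) = -(-1 - 1*(-8))*(12 - 1)*(-36) = -(-1 + 8)*11*(-36) = -7*11*(-36) = -77*(-36) = -1*(-2772) = 2772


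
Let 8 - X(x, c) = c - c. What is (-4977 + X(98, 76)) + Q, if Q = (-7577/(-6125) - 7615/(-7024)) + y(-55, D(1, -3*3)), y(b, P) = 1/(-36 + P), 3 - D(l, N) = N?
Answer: -641034743581/129066000 ≈ -4966.7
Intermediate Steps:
D(l, N) = 3 - N
X(x, c) = 8 (X(x, c) = 8 - (c - c) = 8 - 1*0 = 8 + 0 = 8)
Q = 294210419/129066000 (Q = (-7577/(-6125) - 7615/(-7024)) + 1/(-36 + (3 - (-3)*3)) = (-7577*(-1/6125) - 7615*(-1/7024)) + 1/(-36 + (3 - 1*(-9))) = (7577/6125 + 7615/7024) + 1/(-36 + (3 + 9)) = 99862723/43022000 + 1/(-36 + 12) = 99862723/43022000 + 1/(-24) = 99862723/43022000 - 1/24 = 294210419/129066000 ≈ 2.2795)
(-4977 + X(98, 76)) + Q = (-4977 + 8) + 294210419/129066000 = -4969 + 294210419/129066000 = -641034743581/129066000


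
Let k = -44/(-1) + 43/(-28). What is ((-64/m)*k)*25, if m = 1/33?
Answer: -15694800/7 ≈ -2.2421e+6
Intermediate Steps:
k = 1189/28 (k = -44*(-1) + 43*(-1/28) = 44 - 43/28 = 1189/28 ≈ 42.464)
m = 1/33 ≈ 0.030303
((-64/m)*k)*25 = (-64/1/33*(1189/28))*25 = (-64*33*(1189/28))*25 = -2112*1189/28*25 = -627792/7*25 = -15694800/7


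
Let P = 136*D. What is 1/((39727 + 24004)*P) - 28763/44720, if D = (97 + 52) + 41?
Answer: -29604480233/46028312668 ≈ -0.64318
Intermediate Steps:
D = 190 (D = 149 + 41 = 190)
P = 25840 (P = 136*190 = 25840)
1/((39727 + 24004)*P) - 28763/44720 = 1/((39727 + 24004)*25840) - 28763/44720 = (1/25840)/63731 - 28763*1/44720 = (1/63731)*(1/25840) - 28763/44720 = 1/1646809040 - 28763/44720 = -29604480233/46028312668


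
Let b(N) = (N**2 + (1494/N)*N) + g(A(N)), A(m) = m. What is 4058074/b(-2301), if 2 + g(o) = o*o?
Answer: 2029037/5295347 ≈ 0.38317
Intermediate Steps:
g(o) = -2 + o**2 (g(o) = -2 + o*o = -2 + o**2)
b(N) = 1492 + 2*N**2 (b(N) = (N**2 + (1494/N)*N) + (-2 + N**2) = (N**2 + 1494) + (-2 + N**2) = (1494 + N**2) + (-2 + N**2) = 1492 + 2*N**2)
4058074/b(-2301) = 4058074/(1492 + 2*(-2301)**2) = 4058074/(1492 + 2*5294601) = 4058074/(1492 + 10589202) = 4058074/10590694 = 4058074*(1/10590694) = 2029037/5295347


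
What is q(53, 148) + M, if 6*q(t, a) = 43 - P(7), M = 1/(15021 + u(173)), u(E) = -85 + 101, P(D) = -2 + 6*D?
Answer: 15039/30074 ≈ 0.50007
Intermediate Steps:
u(E) = 16
M = 1/15037 (M = 1/(15021 + 16) = 1/15037 ≈ 6.6503e-5)
q(t, a) = 1/2 (q(t, a) = (43 - (-2 + 6*7))/6 = (43 - (-2 + 42))/6 = (43 - 1*40)/6 = (43 - 40)/6 = (1/6)*3 = 1/2)
q(53, 148) + M = 1/2 + 1/15037 = 15039/30074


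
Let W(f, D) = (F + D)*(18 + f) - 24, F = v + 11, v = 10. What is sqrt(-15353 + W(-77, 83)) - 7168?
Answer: -7168 + I*sqrt(21513) ≈ -7168.0 + 146.67*I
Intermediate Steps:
F = 21 (F = 10 + 11 = 21)
W(f, D) = -24 + (18 + f)*(21 + D) (W(f, D) = (21 + D)*(18 + f) - 24 = (18 + f)*(21 + D) - 24 = -24 + (18 + f)*(21 + D))
sqrt(-15353 + W(-77, 83)) - 7168 = sqrt(-15353 + (354 + 18*83 + 21*(-77) + 83*(-77))) - 7168 = sqrt(-15353 + (354 + 1494 - 1617 - 6391)) - 7168 = sqrt(-15353 - 6160) - 7168 = sqrt(-21513) - 7168 = I*sqrt(21513) - 7168 = -7168 + I*sqrt(21513)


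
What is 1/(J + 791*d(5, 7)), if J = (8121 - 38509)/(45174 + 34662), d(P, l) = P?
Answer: 19959/78930248 ≈ 0.00025287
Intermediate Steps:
J = -7597/19959 (J = -30388/79836 = -30388*1/79836 = -7597/19959 ≈ -0.38063)
1/(J + 791*d(5, 7)) = 1/(-7597/19959 + 791*5) = 1/(-7597/19959 + 3955) = 1/(78930248/19959) = 19959/78930248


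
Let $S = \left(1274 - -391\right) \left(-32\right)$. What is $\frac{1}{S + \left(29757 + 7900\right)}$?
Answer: $- \frac{1}{15623} \approx -6.4008 \cdot 10^{-5}$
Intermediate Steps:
$S = -53280$ ($S = \left(1274 + 391\right) \left(-32\right) = 1665 \left(-32\right) = -53280$)
$\frac{1}{S + \left(29757 + 7900\right)} = \frac{1}{-53280 + \left(29757 + 7900\right)} = \frac{1}{-53280 + 37657} = \frac{1}{-15623} = - \frac{1}{15623}$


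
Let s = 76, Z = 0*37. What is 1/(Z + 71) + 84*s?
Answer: 453265/71 ≈ 6384.0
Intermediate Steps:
Z = 0
1/(Z + 71) + 84*s = 1/(0 + 71) + 84*76 = 1/71 + 6384 = 453265/71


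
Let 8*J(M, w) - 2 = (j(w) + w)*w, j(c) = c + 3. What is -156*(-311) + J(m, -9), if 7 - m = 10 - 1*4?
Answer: 388265/8 ≈ 48533.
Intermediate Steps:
j(c) = 3 + c
m = 1 (m = 7 - (10 - 1*4) = 7 - (10 - 4) = 7 - 1*6 = 7 - 6 = 1)
J(M, w) = ¼ + w*(3 + 2*w)/8 (J(M, w) = ¼ + (((3 + w) + w)*w)/8 = ¼ + ((3 + 2*w)*w)/8 = ¼ + (w*(3 + 2*w))/8 = ¼ + w*(3 + 2*w)/8)
-156*(-311) + J(m, -9) = -156*(-311) + (¼ + (⅛)*(-9)² + (⅛)*(-9)*(3 - 9)) = 48516 + (¼ + (⅛)*81 + (⅛)*(-9)*(-6)) = 48516 + (¼ + 81/8 + 27/4) = 48516 + 137/8 = 388265/8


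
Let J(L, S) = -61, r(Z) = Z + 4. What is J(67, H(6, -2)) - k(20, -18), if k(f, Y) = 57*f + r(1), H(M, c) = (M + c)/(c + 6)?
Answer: -1206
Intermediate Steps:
r(Z) = 4 + Z
H(M, c) = (M + c)/(6 + c)
k(f, Y) = 5 + 57*f (k(f, Y) = 57*f + (4 + 1) = 57*f + 5 = 5 + 57*f)
J(67, H(6, -2)) - k(20, -18) = -61 - (5 + 57*20) = -61 - (5 + 1140) = -61 - 1*1145 = -61 - 1145 = -1206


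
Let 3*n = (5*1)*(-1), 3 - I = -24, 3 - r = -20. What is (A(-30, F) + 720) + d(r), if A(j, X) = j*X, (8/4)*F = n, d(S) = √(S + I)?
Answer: 745 + 5*√2 ≈ 752.07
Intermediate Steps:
r = 23 (r = 3 - 1*(-20) = 3 + 20 = 23)
I = 27 (I = 3 - 1*(-24) = 3 + 24 = 27)
d(S) = √(27 + S) (d(S) = √(S + 27) = √(27 + S))
n = -5/3 (n = ((5*1)*(-1))/3 = (5*(-1))/3 = (⅓)*(-5) = -5/3 ≈ -1.6667)
F = -⅚ (F = (½)*(-5/3) = -⅚ ≈ -0.83333)
A(j, X) = X*j
(A(-30, F) + 720) + d(r) = (-⅚*(-30) + 720) + √(27 + 23) = (25 + 720) + √50 = 745 + 5*√2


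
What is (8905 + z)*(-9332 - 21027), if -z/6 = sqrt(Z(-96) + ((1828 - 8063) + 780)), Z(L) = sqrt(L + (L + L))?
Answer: -270346895 + 182154*sqrt(-5455 + 12*I*sqrt(2)) ≈ -2.7033e+8 + 1.3454e+7*I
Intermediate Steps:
Z(L) = sqrt(3)*sqrt(L) (Z(L) = sqrt(L + 2*L) = sqrt(3*L) = sqrt(3)*sqrt(L))
z = -6*sqrt(-5455 + 12*I*sqrt(2)) (z = -6*sqrt(sqrt(3)*sqrt(-96) + ((1828 - 8063) + 780)) = -6*sqrt(sqrt(3)*(4*I*sqrt(6)) + (-6235 + 780)) = -6*sqrt(12*I*sqrt(2) - 5455) = -6*sqrt(-5455 + 12*I*sqrt(2)) ≈ -0.68932 - 443.15*I)
(8905 + z)*(-9332 - 21027) = (8905 - 6*sqrt(-5455 + 12*I*sqrt(2)))*(-9332 - 21027) = (8905 - 6*sqrt(-5455 + 12*I*sqrt(2)))*(-30359) = -270346895 + 182154*sqrt(-5455 + 12*I*sqrt(2))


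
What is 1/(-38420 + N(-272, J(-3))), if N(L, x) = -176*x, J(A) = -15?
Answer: -1/35780 ≈ -2.7949e-5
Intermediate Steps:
1/(-38420 + N(-272, J(-3))) = 1/(-38420 - 176*(-15)) = 1/(-38420 + 2640) = 1/(-35780) = -1/35780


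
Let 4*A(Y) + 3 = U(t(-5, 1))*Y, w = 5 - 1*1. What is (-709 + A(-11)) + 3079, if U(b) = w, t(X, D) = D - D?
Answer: 9433/4 ≈ 2358.3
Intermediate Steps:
t(X, D) = 0
w = 4 (w = 5 - 1 = 4)
U(b) = 4
A(Y) = -¾ + Y (A(Y) = -¾ + (4*Y)/4 = -¾ + Y)
(-709 + A(-11)) + 3079 = (-709 + (-¾ - 11)) + 3079 = (-709 - 47/4) + 3079 = -2883/4 + 3079 = 9433/4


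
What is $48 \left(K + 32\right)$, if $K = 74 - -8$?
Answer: $5472$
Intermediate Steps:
$K = 82$ ($K = 74 + 8 = 82$)
$48 \left(K + 32\right) = 48 \left(82 + 32\right) = 48 \cdot 114 = 5472$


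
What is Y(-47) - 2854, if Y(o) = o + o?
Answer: -2948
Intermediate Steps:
Y(o) = 2*o
Y(-47) - 2854 = 2*(-47) - 2854 = -94 - 2854 = -2948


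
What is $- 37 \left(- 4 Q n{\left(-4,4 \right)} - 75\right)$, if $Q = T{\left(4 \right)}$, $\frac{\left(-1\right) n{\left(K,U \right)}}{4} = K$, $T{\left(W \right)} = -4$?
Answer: $-6697$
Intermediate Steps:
$n{\left(K,U \right)} = - 4 K$
$Q = -4$
$- 37 \left(- 4 Q n{\left(-4,4 \right)} - 75\right) = - 37 \left(\left(-4\right) \left(-4\right) \left(\left(-4\right) \left(-4\right)\right) - 75\right) = - 37 \left(16 \cdot 16 - 75\right) = - 37 \left(256 - 75\right) = \left(-37\right) 181 = -6697$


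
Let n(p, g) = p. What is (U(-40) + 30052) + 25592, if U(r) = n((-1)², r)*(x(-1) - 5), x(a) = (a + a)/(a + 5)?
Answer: 111277/2 ≈ 55639.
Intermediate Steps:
x(a) = 2*a/(5 + a) (x(a) = (2*a)/(5 + a) = 2*a/(5 + a))
U(r) = -11/2 (U(r) = (-1)²*(2*(-1)/(5 - 1) - 5) = 1*(2*(-1)/4 - 5) = 1*(2*(-1)*(¼) - 5) = 1*(-½ - 5) = 1*(-11/2) = -11/2)
(U(-40) + 30052) + 25592 = (-11/2 + 30052) + 25592 = 60093/2 + 25592 = 111277/2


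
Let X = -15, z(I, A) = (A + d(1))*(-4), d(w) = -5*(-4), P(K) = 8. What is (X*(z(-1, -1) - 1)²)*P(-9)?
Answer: -711480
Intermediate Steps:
d(w) = 20
z(I, A) = -80 - 4*A (z(I, A) = (A + 20)*(-4) = (20 + A)*(-4) = -80 - 4*A)
(X*(z(-1, -1) - 1)²)*P(-9) = -15*((-80 - 4*(-1)) - 1)²*8 = -15*((-80 + 4) - 1)²*8 = -15*(-76 - 1)²*8 = -15*(-77)²*8 = -15*5929*8 = -88935*8 = -711480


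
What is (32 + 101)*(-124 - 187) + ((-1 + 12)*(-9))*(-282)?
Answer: -13445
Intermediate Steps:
(32 + 101)*(-124 - 187) + ((-1 + 12)*(-9))*(-282) = 133*(-311) + (11*(-9))*(-282) = -41363 - 99*(-282) = -41363 + 27918 = -13445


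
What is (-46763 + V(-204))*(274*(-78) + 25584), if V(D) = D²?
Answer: -21679164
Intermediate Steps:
(-46763 + V(-204))*(274*(-78) + 25584) = (-46763 + (-204)²)*(274*(-78) + 25584) = (-46763 + 41616)*(-21372 + 25584) = -5147*4212 = -21679164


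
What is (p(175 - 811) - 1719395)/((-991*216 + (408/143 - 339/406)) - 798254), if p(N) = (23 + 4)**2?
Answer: 99782310628/58772576809 ≈ 1.6978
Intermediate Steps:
p(N) = 729 (p(N) = 27**2 = 729)
(p(175 - 811) - 1719395)/((-991*216 + (408/143 - 339/406)) - 798254) = (729 - 1719395)/((-991*216 + (408/143 - 339/406)) - 798254) = -1718666/((-214056 + (408*(1/143) - 339*1/406)) - 798254) = -1718666/((-214056 + (408/143 - 339/406)) - 798254) = -1718666/((-214056 + 117171/58058) - 798254) = -1718666/(-12427546077/58058 - 798254) = -1718666/(-58772576809/58058) = -1718666*(-58058/58772576809) = 99782310628/58772576809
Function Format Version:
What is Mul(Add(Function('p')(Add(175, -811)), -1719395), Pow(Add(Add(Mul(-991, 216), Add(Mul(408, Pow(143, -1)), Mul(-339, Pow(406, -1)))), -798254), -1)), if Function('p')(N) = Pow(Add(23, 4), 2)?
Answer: Rational(99782310628, 58772576809) ≈ 1.6978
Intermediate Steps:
Function('p')(N) = 729 (Function('p')(N) = Pow(27, 2) = 729)
Mul(Add(Function('p')(Add(175, -811)), -1719395), Pow(Add(Add(Mul(-991, 216), Add(Mul(408, Pow(143, -1)), Mul(-339, Pow(406, -1)))), -798254), -1)) = Mul(Add(729, -1719395), Pow(Add(Add(Mul(-991, 216), Add(Mul(408, Pow(143, -1)), Mul(-339, Pow(406, -1)))), -798254), -1)) = Mul(-1718666, Pow(Add(Add(-214056, Add(Mul(408, Rational(1, 143)), Mul(-339, Rational(1, 406)))), -798254), -1)) = Mul(-1718666, Pow(Add(Add(-214056, Add(Rational(408, 143), Rational(-339, 406))), -798254), -1)) = Mul(-1718666, Pow(Add(Add(-214056, Rational(117171, 58058)), -798254), -1)) = Mul(-1718666, Pow(Add(Rational(-12427546077, 58058), -798254), -1)) = Mul(-1718666, Pow(Rational(-58772576809, 58058), -1)) = Mul(-1718666, Rational(-58058, 58772576809)) = Rational(99782310628, 58772576809)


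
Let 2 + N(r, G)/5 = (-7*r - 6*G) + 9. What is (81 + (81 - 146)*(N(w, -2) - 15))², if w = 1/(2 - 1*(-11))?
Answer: 24443136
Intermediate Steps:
w = 1/13 (w = 1/(2 + 11) = 1/13 ≈ 0.076923)
N(r, G) = 35 - 35*r - 30*G (N(r, G) = -10 + 5*((-7*r - 6*G) + 9) = -10 + 5*(9 - 7*r - 6*G) = -10 + (45 - 35*r - 30*G) = 35 - 35*r - 30*G)
(81 + (81 - 146)*(N(w, -2) - 15))² = (81 + (81 - 146)*((35 - 35*1/13 - 30*(-2)) - 15))² = (81 - 65*((35 - 35/13 + 60) - 15))² = (81 - 65*(1200/13 - 15))² = (81 - 65*1005/13)² = (81 - 5025)² = (-4944)² = 24443136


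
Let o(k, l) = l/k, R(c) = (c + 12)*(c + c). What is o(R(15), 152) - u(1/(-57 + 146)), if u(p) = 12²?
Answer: -58244/405 ≈ -143.81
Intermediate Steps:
u(p) = 144
R(c) = 2*c*(12 + c) (R(c) = (12 + c)*(2*c) = 2*c*(12 + c))
o(R(15), 152) - u(1/(-57 + 146)) = 152/((2*15*(12 + 15))) - 1*144 = 152/((2*15*27)) - 144 = 152/810 - 144 = 152*(1/810) - 144 = 76/405 - 144 = -58244/405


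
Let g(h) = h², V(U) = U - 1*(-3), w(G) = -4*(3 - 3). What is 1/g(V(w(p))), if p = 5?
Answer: ⅑ ≈ 0.11111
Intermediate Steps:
w(G) = 0 (w(G) = -4*0 = 0)
V(U) = 3 + U (V(U) = U + 3 = 3 + U)
1/g(V(w(p))) = 1/((3 + 0)²) = 1/(3²) = 1/9 = ⅑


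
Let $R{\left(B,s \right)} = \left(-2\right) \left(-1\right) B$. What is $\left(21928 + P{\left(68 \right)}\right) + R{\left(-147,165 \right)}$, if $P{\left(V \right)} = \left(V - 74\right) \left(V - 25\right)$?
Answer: $21376$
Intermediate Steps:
$P{\left(V \right)} = \left(-74 + V\right) \left(-25 + V\right)$
$R{\left(B,s \right)} = 2 B$
$\left(21928 + P{\left(68 \right)}\right) + R{\left(-147,165 \right)} = \left(21928 + \left(1850 + 68^{2} - 6732\right)\right) + 2 \left(-147\right) = \left(21928 + \left(1850 + 4624 - 6732\right)\right) - 294 = \left(21928 - 258\right) - 294 = 21670 - 294 = 21376$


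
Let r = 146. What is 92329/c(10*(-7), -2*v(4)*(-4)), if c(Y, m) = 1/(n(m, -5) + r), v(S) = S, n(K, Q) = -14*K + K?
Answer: -24928830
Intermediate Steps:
n(K, Q) = -13*K
c(Y, m) = 1/(146 - 13*m) (c(Y, m) = 1/(-13*m + 146) = 1/(146 - 13*m))
92329/c(10*(-7), -2*v(4)*(-4)) = 92329/((-1/(-146 + 13*(-2*4*(-4))))) = 92329/((-1/(-146 + 13*(-8*(-4))))) = 92329/((-1/(-146 + 13*32))) = 92329/((-1/(-146 + 416))) = 92329/((-1/270)) = 92329/((-1*1/270)) = 92329/(-1/270) = 92329*(-270) = -24928830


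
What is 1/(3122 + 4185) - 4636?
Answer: -33875251/7307 ≈ -4636.0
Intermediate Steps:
1/(3122 + 4185) - 4636 = 1/7307 - 4636 = -33875251/7307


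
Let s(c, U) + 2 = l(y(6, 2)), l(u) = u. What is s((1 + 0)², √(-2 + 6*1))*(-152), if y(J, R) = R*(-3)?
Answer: 1216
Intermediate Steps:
y(J, R) = -3*R
s(c, U) = -8 (s(c, U) = -2 - 3*2 = -2 - 6 = -8)
s((1 + 0)², √(-2 + 6*1))*(-152) = -8*(-152) = 1216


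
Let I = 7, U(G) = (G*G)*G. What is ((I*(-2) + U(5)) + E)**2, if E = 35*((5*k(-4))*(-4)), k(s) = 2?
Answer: 1661521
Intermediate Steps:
U(G) = G**3 (U(G) = G**2*G = G**3)
E = -1400 (E = 35*((5*2)*(-4)) = 35*(10*(-4)) = 35*(-40) = -1400)
((I*(-2) + U(5)) + E)**2 = ((7*(-2) + 5**3) - 1400)**2 = ((-14 + 125) - 1400)**2 = (111 - 1400)**2 = (-1289)**2 = 1661521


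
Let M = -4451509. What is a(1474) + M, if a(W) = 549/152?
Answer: -676628819/152 ≈ -4.4515e+6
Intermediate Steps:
a(W) = 549/152 (a(W) = 549*(1/152) = 549/152)
a(1474) + M = 549/152 - 4451509 = -676628819/152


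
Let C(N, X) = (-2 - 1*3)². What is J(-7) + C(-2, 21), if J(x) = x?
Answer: 18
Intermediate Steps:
C(N, X) = 25 (C(N, X) = (-2 - 3)² = (-5)² = 25)
J(-7) + C(-2, 21) = -7 + 25 = 18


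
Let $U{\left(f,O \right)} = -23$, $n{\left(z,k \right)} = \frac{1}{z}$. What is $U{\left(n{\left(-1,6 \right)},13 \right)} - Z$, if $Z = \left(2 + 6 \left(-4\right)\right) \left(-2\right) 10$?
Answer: $-463$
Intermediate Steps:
$Z = 440$ ($Z = \left(2 - 24\right) \left(-2\right) 10 = \left(-22\right) \left(-2\right) 10 = 44 \cdot 10 = 440$)
$U{\left(n{\left(-1,6 \right)},13 \right)} - Z = -23 - 440 = -463$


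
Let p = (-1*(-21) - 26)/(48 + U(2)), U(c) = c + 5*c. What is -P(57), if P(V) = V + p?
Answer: -683/12 ≈ -56.917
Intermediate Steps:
U(c) = 6*c
p = -1/12 (p = (-1*(-21) - 26)/(48 + 6*2) = (21 - 26)/(48 + 12) = -5/60 = -5*1/60 = -1/12 ≈ -0.083333)
P(V) = -1/12 + V (P(V) = V - 1/12 = -1/12 + V)
-P(57) = -(-1/12 + 57) = -1*683/12 = -683/12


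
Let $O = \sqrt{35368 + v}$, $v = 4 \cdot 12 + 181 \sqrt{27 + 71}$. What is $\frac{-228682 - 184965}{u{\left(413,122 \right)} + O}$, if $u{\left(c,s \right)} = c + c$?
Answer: $- \frac{413647}{826 + \sqrt{35416 + 1267 \sqrt{2}}} \approx -405.98$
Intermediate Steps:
$v = 48 + 1267 \sqrt{2}$ ($v = 48 + 181 \sqrt{98} = 48 + 181 \cdot 7 \sqrt{2} = 48 + 1267 \sqrt{2} \approx 1839.8$)
$u{\left(c,s \right)} = 2 c$
$O = \sqrt{35416 + 1267 \sqrt{2}}$ ($O = \sqrt{35368 + \left(48 + 1267 \sqrt{2}\right)} = \sqrt{35416 + 1267 \sqrt{2}} \approx 192.89$)
$\frac{-228682 - 184965}{u{\left(413,122 \right)} + O} = \frac{-228682 - 184965}{2 \cdot 413 + \sqrt{35416 + 1267 \sqrt{2}}} = - \frac{413647}{826 + \sqrt{35416 + 1267 \sqrt{2}}}$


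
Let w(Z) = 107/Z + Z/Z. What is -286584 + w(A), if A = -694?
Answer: -198888709/694 ≈ -2.8658e+5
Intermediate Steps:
w(Z) = 1 + 107/Z (w(Z) = 107/Z + 1 = 1 + 107/Z)
-286584 + w(A) = -286584 + (107 - 694)/(-694) = -286584 - 1/694*(-587) = -286584 + 587/694 = -198888709/694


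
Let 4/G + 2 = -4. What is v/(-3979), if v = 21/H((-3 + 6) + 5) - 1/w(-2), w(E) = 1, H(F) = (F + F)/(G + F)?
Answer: -3/1384 ≈ -0.0021676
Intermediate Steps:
G = -⅔ (G = 4/(-2 - 4) = 4/(-6) = 4*(-⅙) = -⅔ ≈ -0.66667)
H(F) = 2*F/(-⅔ + F) (H(F) = (F + F)/(-⅔ + F) = (2*F)/(-⅔ + F) = 2*F/(-⅔ + F))
v = 69/8 (v = 21/((6*((-3 + 6) + 5)/(-2 + 3*((-3 + 6) + 5)))) - 1/1 = 21/((6*(3 + 5)/(-2 + 3*(3 + 5)))) - 1*1 = 21/((6*8/(-2 + 3*8))) - 1 = 21/((6*8/(-2 + 24))) - 1 = 21/((6*8/22)) - 1 = 21/((6*8*(1/22))) - 1 = 21/(24/11) - 1 = 21*(11/24) - 1 = 77/8 - 1 = 69/8 ≈ 8.6250)
v/(-3979) = (69/8)/(-3979) = (69/8)*(-1/3979) = -3/1384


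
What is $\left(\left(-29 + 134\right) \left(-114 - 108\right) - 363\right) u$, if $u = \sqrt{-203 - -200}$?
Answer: $- 23673 i \sqrt{3} \approx - 41003.0 i$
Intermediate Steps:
$u = i \sqrt{3}$ ($u = \sqrt{-203 + 200} = \sqrt{-3} = i \sqrt{3} \approx 1.732 i$)
$\left(\left(-29 + 134\right) \left(-114 - 108\right) - 363\right) u = \left(\left(-29 + 134\right) \left(-114 - 108\right) - 363\right) i \sqrt{3} = \left(105 \left(-222\right) - 363\right) i \sqrt{3} = \left(-23310 - 363\right) i \sqrt{3} = - 23673 i \sqrt{3}$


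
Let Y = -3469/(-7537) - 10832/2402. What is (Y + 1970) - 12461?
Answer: -95000525190/9051937 ≈ -10495.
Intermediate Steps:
Y = -36654123/9051937 (Y = -3469*(-1/7537) - 10832*1/2402 = 3469/7537 - 5416/1201 = -36654123/9051937 ≈ -4.0493)
(Y + 1970) - 12461 = (-36654123/9051937 + 1970) - 12461 = 17795661767/9051937 - 12461 = -95000525190/9051937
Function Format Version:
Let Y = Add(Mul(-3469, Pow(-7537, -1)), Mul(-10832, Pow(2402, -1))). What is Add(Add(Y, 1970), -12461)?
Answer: Rational(-95000525190, 9051937) ≈ -10495.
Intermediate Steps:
Y = Rational(-36654123, 9051937) (Y = Add(Mul(-3469, Rational(-1, 7537)), Mul(-10832, Rational(1, 2402))) = Add(Rational(3469, 7537), Rational(-5416, 1201)) = Rational(-36654123, 9051937) ≈ -4.0493)
Add(Add(Y, 1970), -12461) = Add(Add(Rational(-36654123, 9051937), 1970), -12461) = Add(Rational(17795661767, 9051937), -12461) = Rational(-95000525190, 9051937)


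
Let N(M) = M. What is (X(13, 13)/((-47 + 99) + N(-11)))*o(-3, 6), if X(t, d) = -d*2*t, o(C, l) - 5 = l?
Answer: -3718/41 ≈ -90.683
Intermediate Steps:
o(C, l) = 5 + l
X(t, d) = -2*d*t
(X(13, 13)/((-47 + 99) + N(-11)))*o(-3, 6) = ((-2*13*13)/((-47 + 99) - 11))*(5 + 6) = -338/(52 - 11)*11 = -338/41*11 = -3718/41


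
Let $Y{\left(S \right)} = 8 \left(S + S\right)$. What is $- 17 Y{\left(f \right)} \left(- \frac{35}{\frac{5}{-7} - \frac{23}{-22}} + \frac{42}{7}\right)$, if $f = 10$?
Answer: $\frac{813440}{3} \approx 2.7115 \cdot 10^{5}$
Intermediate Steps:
$Y{\left(S \right)} = 16 S$ ($Y{\left(S \right)} = 8 \cdot 2 S = 16 S$)
$- 17 Y{\left(f \right)} \left(- \frac{35}{\frac{5}{-7} - \frac{23}{-22}} + \frac{42}{7}\right) = - 17 \cdot 16 \cdot 10 \left(- \frac{35}{\frac{5}{-7} - \frac{23}{-22}} + \frac{42}{7}\right) = \left(-17\right) 160 \left(- \frac{35}{5 \left(- \frac{1}{7}\right) - - \frac{23}{22}} + 42 \cdot \frac{1}{7}\right) = - 2720 \left(- \frac{35}{- \frac{5}{7} + \frac{23}{22}} + 6\right) = - 2720 \left(- \frac{35}{\frac{51}{154}} + 6\right) = - 2720 \left(\left(-35\right) \frac{154}{51} + 6\right) = - 2720 \left(- \frac{5390}{51} + 6\right) = \left(-2720\right) \left(- \frac{5084}{51}\right) = \frac{813440}{3}$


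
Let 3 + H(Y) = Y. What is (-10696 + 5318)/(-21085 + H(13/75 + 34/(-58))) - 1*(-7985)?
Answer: 183131035840/22933649 ≈ 7985.3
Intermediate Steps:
H(Y) = -3 + Y
(-10696 + 5318)/(-21085 + H(13/75 + 34/(-58))) - 1*(-7985) = (-10696 + 5318)/(-21085 + (-3 + (13/75 + 34/(-58)))) - 1*(-7985) = -5378/(-21085 + (-3 + (13*(1/75) + 34*(-1/58)))) + 7985 = -5378/(-21085 + (-3 + (13/75 - 17/29))) + 7985 = -5378/(-21085 + (-3 - 898/2175)) + 7985 = -5378/(-21085 - 7423/2175) + 7985 = -5378/(-45867298/2175) + 7985 = -5378*(-2175/45867298) + 7985 = 5848575/22933649 + 7985 = 183131035840/22933649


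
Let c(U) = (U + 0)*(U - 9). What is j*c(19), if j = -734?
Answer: -139460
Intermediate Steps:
c(U) = U*(-9 + U)
j*c(19) = -13946*(-9 + 19) = -13946*10 = -734*190 = -139460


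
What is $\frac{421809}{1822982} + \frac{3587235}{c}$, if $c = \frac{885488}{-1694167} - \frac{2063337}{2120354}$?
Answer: $- \frac{3355897740599893129210683}{1399317201301701206} \approx -2.3982 \cdot 10^{6}$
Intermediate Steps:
$c = - \frac{5373185478031}{3592233775118}$ ($c = 885488 \left(- \frac{1}{1694167}\right) - \frac{2063337}{2120354} = - \frac{885488}{1694167} - \frac{2063337}{2120354} = - \frac{5373185478031}{3592233775118} \approx -1.4958$)
$\frac{421809}{1822982} + \frac{3587235}{c} = \frac{421809}{1822982} + \frac{3587235}{- \frac{5373185478031}{3592233775118}} = 421809 \cdot \frac{1}{1822982} + 3587235 \left(- \frac{3592233775118}{5373185478031}\right) = \frac{421809}{1822982} - \frac{12886186726285418730}{5373185478031} = - \frac{3355897740599893129210683}{1399317201301701206}$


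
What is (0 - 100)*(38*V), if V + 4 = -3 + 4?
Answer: 11400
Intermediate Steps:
V = -3 (V = -4 + (-3 + 4) = -4 + 1 = -3)
(0 - 100)*(38*V) = (0 - 100)*(38*(-3)) = -100*(-114) = 11400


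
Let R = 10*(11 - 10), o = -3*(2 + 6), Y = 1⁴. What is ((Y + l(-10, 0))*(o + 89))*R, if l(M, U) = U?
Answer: 650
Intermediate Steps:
Y = 1
o = -24 (o = -3*8 = -24)
R = 10 (R = 10*1 = 10)
((Y + l(-10, 0))*(o + 89))*R = ((1 + 0)*(-24 + 89))*10 = (1*65)*10 = 65*10 = 650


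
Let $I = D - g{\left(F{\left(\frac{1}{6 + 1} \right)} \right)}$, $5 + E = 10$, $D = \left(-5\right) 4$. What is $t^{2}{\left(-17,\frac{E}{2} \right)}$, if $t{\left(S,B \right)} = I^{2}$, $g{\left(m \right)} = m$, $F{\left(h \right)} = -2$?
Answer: $104976$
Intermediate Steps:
$D = -20$
$E = 5$ ($E = -5 + 10 = 5$)
$I = -18$ ($I = -20 - -2 = -20 + 2 = -18$)
$t{\left(S,B \right)} = 324$ ($t{\left(S,B \right)} = \left(-18\right)^{2} = 324$)
$t^{2}{\left(-17,\frac{E}{2} \right)} = 324^{2} = 104976$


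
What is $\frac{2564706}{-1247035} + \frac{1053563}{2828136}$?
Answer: $- \frac{5939507432311}{3526784576760} \approx -1.6841$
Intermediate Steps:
$\frac{2564706}{-1247035} + \frac{1053563}{2828136} = 2564706 \left(- \frac{1}{1247035}\right) + 1053563 \cdot \frac{1}{2828136} = - \frac{2564706}{1247035} + \frac{1053563}{2828136} = - \frac{5939507432311}{3526784576760}$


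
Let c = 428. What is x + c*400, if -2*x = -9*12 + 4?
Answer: 171252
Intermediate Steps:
x = 52 (x = -(-9*12 + 4)/2 = -(-108 + 4)/2 = -½*(-104) = 52)
x + c*400 = 52 + 428*400 = 52 + 171200 = 171252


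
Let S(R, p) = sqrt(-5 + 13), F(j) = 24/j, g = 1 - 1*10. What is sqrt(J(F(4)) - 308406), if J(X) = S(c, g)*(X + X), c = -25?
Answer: sqrt(-308406 + 24*sqrt(2)) ≈ 555.31*I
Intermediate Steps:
g = -9 (g = 1 - 10 = -9)
S(R, p) = 2*sqrt(2) (S(R, p) = sqrt(8) = 2*sqrt(2))
J(X) = 4*X*sqrt(2) (J(X) = (2*sqrt(2))*(X + X) = (2*sqrt(2))*(2*X) = 4*X*sqrt(2))
sqrt(J(F(4)) - 308406) = sqrt(4*(24/4)*sqrt(2) - 308406) = sqrt(4*(24*(1/4))*sqrt(2) - 308406) = sqrt(4*6*sqrt(2) - 308406) = sqrt(24*sqrt(2) - 308406) = sqrt(-308406 + 24*sqrt(2))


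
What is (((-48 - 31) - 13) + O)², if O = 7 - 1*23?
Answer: 11664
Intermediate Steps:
O = -16 (O = 7 - 23 = -16)
(((-48 - 31) - 13) + O)² = (((-48 - 31) - 13) - 16)² = ((-79 - 13) - 16)² = (-92 - 16)² = (-108)² = 11664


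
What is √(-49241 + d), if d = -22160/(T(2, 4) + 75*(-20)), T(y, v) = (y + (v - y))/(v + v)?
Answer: 3*I*√49193409729/2999 ≈ 221.87*I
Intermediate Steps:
T(y, v) = ½ (T(y, v) = v/((2*v)) = v*(1/(2*v)) = ½)
d = 44320/2999 (d = -22160/(½ + 75*(-20)) = -22160/(½ - 1500) = -22160/(-2999/2) = -22160*(-2/2999) = 44320/2999 ≈ 14.778)
√(-49241 + d) = √(-49241 + 44320/2999) = √(-147629439/2999) = 3*I*√49193409729/2999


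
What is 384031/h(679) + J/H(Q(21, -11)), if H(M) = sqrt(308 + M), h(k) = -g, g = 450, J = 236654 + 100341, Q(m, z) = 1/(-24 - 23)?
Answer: -384031/450 + 67399*sqrt(27213)/579 ≈ 18349.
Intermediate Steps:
Q(m, z) = -1/47 (Q(m, z) = 1/(-47) = -1/47)
J = 336995
h(k) = -450 (h(k) = -1*450 = -450)
384031/h(679) + J/H(Q(21, -11)) = 384031/(-450) + 336995/(sqrt(308 - 1/47)) = 384031*(-1/450) + 336995/(sqrt(14475/47)) = -384031/450 + 336995/((5*sqrt(27213)/47)) = -384031/450 + 336995*(sqrt(27213)/2895) = -384031/450 + 67399*sqrt(27213)/579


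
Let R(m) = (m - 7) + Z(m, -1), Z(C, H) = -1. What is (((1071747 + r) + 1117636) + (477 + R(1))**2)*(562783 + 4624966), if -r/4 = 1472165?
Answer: -18044946803373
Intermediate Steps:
r = -5888660 (r = -4*1472165 = -5888660)
R(m) = -8 + m (R(m) = (m - 7) - 1 = (-7 + m) - 1 = -8 + m)
(((1071747 + r) + 1117636) + (477 + R(1))**2)*(562783 + 4624966) = (((1071747 - 5888660) + 1117636) + (477 + (-8 + 1))**2)*(562783 + 4624966) = ((-4816913 + 1117636) + (477 - 7)**2)*5187749 = (-3699277 + 470**2)*5187749 = (-3699277 + 220900)*5187749 = -3478377*5187749 = -18044946803373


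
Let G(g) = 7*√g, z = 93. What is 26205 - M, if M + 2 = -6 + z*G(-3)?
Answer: 26213 - 651*I*√3 ≈ 26213.0 - 1127.6*I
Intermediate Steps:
M = -8 + 651*I*√3 (M = -2 + (-6 + 93*(7*√(-3))) = -2 + (-6 + 93*(7*(I*√3))) = -2 + (-6 + 93*(7*I*√3)) = -2 + (-6 + 651*I*√3) = -8 + 651*I*√3 ≈ -8.0 + 1127.6*I)
26205 - M = 26205 - (-8 + 651*I*√3) = 26205 + (8 - 651*I*√3) = 26213 - 651*I*√3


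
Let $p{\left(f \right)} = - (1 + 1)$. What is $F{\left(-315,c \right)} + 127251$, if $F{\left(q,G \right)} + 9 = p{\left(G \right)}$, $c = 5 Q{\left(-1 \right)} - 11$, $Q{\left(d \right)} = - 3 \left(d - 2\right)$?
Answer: $127240$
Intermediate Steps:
$Q{\left(d \right)} = 6 - 3 d$ ($Q{\left(d \right)} = - 3 \left(-2 + d\right) = 6 - 3 d$)
$c = 34$ ($c = 5 \left(6 - -3\right) - 11 = 5 \left(6 + 3\right) - 11 = 5 \cdot 9 - 11 = 45 - 11 = 34$)
$p{\left(f \right)} = -2$ ($p{\left(f \right)} = \left(-1\right) 2 = -2$)
$F{\left(q,G \right)} = -11$ ($F{\left(q,G \right)} = -9 - 2 = -11$)
$F{\left(-315,c \right)} + 127251 = -11 + 127251 = 127240$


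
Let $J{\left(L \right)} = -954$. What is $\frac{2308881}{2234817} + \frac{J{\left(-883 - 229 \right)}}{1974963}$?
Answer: $\frac{506424725665}{490408987419} \approx 1.0327$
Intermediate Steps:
$\frac{2308881}{2234817} + \frac{J{\left(-883 - 229 \right)}}{1974963} = \frac{2308881}{2234817} - \frac{954}{1974963} = 2308881 \cdot \frac{1}{2234817} - \frac{318}{658321} = \frac{769627}{744939} - \frac{318}{658321} = \frac{506424725665}{490408987419}$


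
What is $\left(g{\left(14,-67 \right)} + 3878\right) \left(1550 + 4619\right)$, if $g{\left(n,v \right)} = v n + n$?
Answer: $18223226$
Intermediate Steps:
$g{\left(n,v \right)} = n + n v$ ($g{\left(n,v \right)} = n v + n = n + n v$)
$\left(g{\left(14,-67 \right)} + 3878\right) \left(1550 + 4619\right) = \left(14 \left(1 - 67\right) + 3878\right) \left(1550 + 4619\right) = \left(14 \left(-66\right) + 3878\right) 6169 = \left(-924 + 3878\right) 6169 = 2954 \cdot 6169 = 18223226$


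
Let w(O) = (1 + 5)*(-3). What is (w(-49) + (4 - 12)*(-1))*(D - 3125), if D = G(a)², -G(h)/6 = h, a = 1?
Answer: 30890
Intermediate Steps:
G(h) = -6*h
w(O) = -18 (w(O) = 6*(-3) = -18)
D = 36 (D = (-6*1)² = (-6)² = 36)
(w(-49) + (4 - 12)*(-1))*(D - 3125) = (-18 + (4 - 12)*(-1))*(36 - 3125) = (-18 - 8*(-1))*(-3089) = (-18 + 8)*(-3089) = -10*(-3089) = 30890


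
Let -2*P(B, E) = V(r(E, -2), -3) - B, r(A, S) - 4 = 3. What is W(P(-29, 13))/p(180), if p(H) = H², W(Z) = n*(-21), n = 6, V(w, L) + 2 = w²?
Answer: -7/1800 ≈ -0.0038889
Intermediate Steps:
r(A, S) = 7 (r(A, S) = 4 + 3 = 7)
V(w, L) = -2 + w²
P(B, E) = -47/2 + B/2 (P(B, E) = -((-2 + 7²) - B)/2 = -((-2 + 49) - B)/2 = -(47 - B)/2 = -47/2 + B/2)
W(Z) = -126 (W(Z) = 6*(-21) = -126)
W(P(-29, 13))/p(180) = -126/(180²) = -126/32400 = -126*1/32400 = -7/1800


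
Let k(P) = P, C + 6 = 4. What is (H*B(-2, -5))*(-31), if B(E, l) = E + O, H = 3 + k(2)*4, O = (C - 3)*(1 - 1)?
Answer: 682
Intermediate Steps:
C = -2 (C = -6 + 4 = -2)
O = 0 (O = (-2 - 3)*(1 - 1) = -5*0 = 0)
H = 11 (H = 3 + 2*4 = 3 + 8 = 11)
B(E, l) = E (B(E, l) = E + 0 = E)
(H*B(-2, -5))*(-31) = (11*(-2))*(-31) = -22*(-31) = 682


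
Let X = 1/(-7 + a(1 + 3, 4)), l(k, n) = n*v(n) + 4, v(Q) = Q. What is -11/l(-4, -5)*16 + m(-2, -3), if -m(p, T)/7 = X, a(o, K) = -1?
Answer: -1205/232 ≈ -5.1940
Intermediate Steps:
l(k, n) = 4 + n² (l(k, n) = n*n + 4 = n² + 4 = 4 + n²)
X = -⅛ (X = 1/(-7 - 1) = 1/(-8) = -⅛ ≈ -0.12500)
m(p, T) = 7/8 (m(p, T) = -7*(-⅛) = 7/8)
-11/l(-4, -5)*16 + m(-2, -3) = -11/(4 + (-5)²)*16 + 7/8 = -11/(4 + 25)*16 + 7/8 = -11/29*16 + 7/8 = -176/29 + 7/8 = -1205/232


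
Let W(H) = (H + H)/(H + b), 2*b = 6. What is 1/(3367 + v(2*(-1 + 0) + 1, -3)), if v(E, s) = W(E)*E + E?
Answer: 1/3367 ≈ 0.00029700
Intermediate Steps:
b = 3 (b = (½)*6 = 3)
W(H) = 2*H/(3 + H) (W(H) = (H + H)/(H + 3) = (2*H)/(3 + H) = 2*H/(3 + H))
v(E, s) = E + 2*E²/(3 + E) (v(E, s) = (2*E/(3 + E))*E + E = 2*E²/(3 + E) + E = E + 2*E²/(3 + E))
1/(3367 + v(2*(-1 + 0) + 1, -3)) = 1/(3367 + 3*(2*(-1 + 0) + 1)*(1 + (2*(-1 + 0) + 1))/(3 + (2*(-1 + 0) + 1))) = 1/(3367 + 3*(2*(-1) + 1)*(1 + (2*(-1) + 1))/(3 + (2*(-1) + 1))) = 1/(3367 + 3*(-2 + 1)*(1 + (-2 + 1))/(3 + (-2 + 1))) = 1/(3367 + 3*(-1)*(1 - 1)/(3 - 1)) = 1/(3367 + 3*(-1)*0/2) = 1/(3367 + 3*(-1)*(½)*0) = 1/(3367 + 0) = 1/3367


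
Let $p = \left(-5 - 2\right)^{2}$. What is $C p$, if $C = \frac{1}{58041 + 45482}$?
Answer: $\frac{7}{14789} \approx 0.00047332$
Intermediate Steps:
$p = 49$ ($p = \left(-5 + \left(-4 + 2\right)\right)^{2} = \left(-5 - 2\right)^{2} = \left(-7\right)^{2} = 49$)
$C = \frac{1}{103523} \approx 9.6597 \cdot 10^{-6}$
$C p = \frac{1}{103523} \cdot 49 = \frac{7}{14789}$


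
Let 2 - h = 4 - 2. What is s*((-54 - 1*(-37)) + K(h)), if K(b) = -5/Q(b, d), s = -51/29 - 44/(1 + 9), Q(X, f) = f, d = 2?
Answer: 34827/290 ≈ 120.09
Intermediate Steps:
h = 0 (h = 2 - (4 - 2) = 2 - 1*2 = 2 - 2 = 0)
s = -893/145 (s = -51*1/29 - 44/10 = -51/29 - 44*⅒ = -51/29 - 22/5 = -893/145 ≈ -6.1586)
K(b) = -5/2
s*((-54 - 1*(-37)) + K(h)) = -893*((-54 - 1*(-37)) - 5/2)/145 = -893*((-54 + 37) - 5/2)/145 = -893*(-17 - 5/2)/145 = -893/145*(-39/2) = 34827/290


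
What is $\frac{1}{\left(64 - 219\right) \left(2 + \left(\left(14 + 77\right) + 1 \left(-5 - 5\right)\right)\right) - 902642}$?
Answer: $- \frac{1}{915507} \approx -1.0923 \cdot 10^{-6}$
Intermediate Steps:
$\frac{1}{\left(64 - 219\right) \left(2 + \left(\left(14 + 77\right) + 1 \left(-5 - 5\right)\right)\right) - 902642} = \frac{1}{\left(64 - 219\right) \left(2 + \left(91 + 1 \left(-10\right)\right)\right) - 902642} = \frac{1}{- 155 \left(2 + \left(91 - 10\right)\right) - 902642} = \frac{1}{- 155 \left(2 + 81\right) - 902642} = \frac{1}{\left(-155\right) 83 - 902642} = \frac{1}{-12865 - 902642} = \frac{1}{-915507} = - \frac{1}{915507}$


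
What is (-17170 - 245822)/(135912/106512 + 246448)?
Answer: -55578976/52082947 ≈ -1.0671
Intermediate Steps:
(-17170 - 245822)/(135912/106512 + 246448) = -262992/(135912*(1/106512) + 246448) = -262992/(809/634 + 246448) = -262992/156248841/634 = -262992*634/156248841 = -55578976/52082947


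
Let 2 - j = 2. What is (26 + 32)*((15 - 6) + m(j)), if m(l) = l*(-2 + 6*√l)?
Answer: 522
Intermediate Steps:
j = 0 (j = 2 - 1*2 = 2 - 2 = 0)
(26 + 32)*((15 - 6) + m(j)) = (26 + 32)*((15 - 6) + (-2*0 + 6*0^(3/2))) = 58*(9 + (0 + 6*0)) = 58*(9 + (0 + 0)) = 58*(9 + 0) = 58*9 = 522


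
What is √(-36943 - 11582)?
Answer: 5*I*√1941 ≈ 220.28*I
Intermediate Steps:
√(-36943 - 11582) = √(-48525) = 5*I*√1941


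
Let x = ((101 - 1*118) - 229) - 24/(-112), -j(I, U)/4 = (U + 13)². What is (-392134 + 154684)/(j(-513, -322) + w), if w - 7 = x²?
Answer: 46540200/63015251 ≈ 0.73855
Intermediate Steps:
j(I, U) = -4*(13 + U)² (j(I, U) = -4*(U + 13)² = -4*(13 + U)²)
x = -3441/14 (x = ((101 - 118) - 229) - 24*(-1/112) = (-17 - 229) + 3/14 = -246 + 3/14 = -3441/14 ≈ -245.79)
w = 11841853/196 (w = 7 + (-3441/14)² = 7 + 11840481/196 = 11841853/196 ≈ 60418.)
(-392134 + 154684)/(j(-513, -322) + w) = (-392134 + 154684)/(-4*(13 - 322)² + 11841853/196) = -237450/(-4*(-309)² + 11841853/196) = -237450/(-4*95481 + 11841853/196) = -237450/(-381924 + 11841853/196) = -237450/(-63015251/196) = -237450*(-196/63015251) = 46540200/63015251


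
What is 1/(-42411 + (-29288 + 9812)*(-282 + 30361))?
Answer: -1/585861015 ≈ -1.7069e-9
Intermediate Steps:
1/(-42411 + (-29288 + 9812)*(-282 + 30361)) = 1/(-42411 - 19476*30079) = 1/(-42411 - 585818604) = 1/(-585861015) = -1/585861015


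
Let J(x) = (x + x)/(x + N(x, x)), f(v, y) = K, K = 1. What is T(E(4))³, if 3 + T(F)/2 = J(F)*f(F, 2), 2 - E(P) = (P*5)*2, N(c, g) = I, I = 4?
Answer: -17576/4913 ≈ -3.5774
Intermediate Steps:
N(c, g) = 4
f(v, y) = 1
J(x) = 2*x/(4 + x) (J(x) = (x + x)/(x + 4) = (2*x)/(4 + x) = 2*x/(4 + x))
E(P) = 2 - 10*P (E(P) = 2 - P*5*2 = 2 - 5*P*2 = 2 - 10*P)
T(F) = -6 + 4*F/(4 + F) (T(F) = -6 + 2*((2*F/(4 + F))*1) = -6 + 2*(2*F/(4 + F)) = -6 + 4*F/(4 + F))
T(E(4))³ = (2*(-12 - (2 - 10*4))/(4 + (2 - 10*4)))³ = (2*(-12 - (2 - 40))/(4 + (2 - 40)))³ = (2*(-12 - 1*(-38))/(4 - 38))³ = (2*(-12 + 38)/(-34))³ = (2*(-1/34)*26)³ = (-26/17)³ = -17576/4913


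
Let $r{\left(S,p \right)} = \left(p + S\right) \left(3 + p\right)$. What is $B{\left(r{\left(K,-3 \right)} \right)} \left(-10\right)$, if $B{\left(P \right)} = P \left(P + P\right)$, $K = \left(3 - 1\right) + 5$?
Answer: $0$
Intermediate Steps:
$K = 7$ ($K = 2 + 5 = 7$)
$r{\left(S,p \right)} = \left(3 + p\right) \left(S + p\right)$ ($r{\left(S,p \right)} = \left(S + p\right) \left(3 + p\right) = \left(3 + p\right) \left(S + p\right)$)
$B{\left(P \right)} = 2 P^{2}$ ($B{\left(P \right)} = P 2 P = 2 P^{2}$)
$B{\left(r{\left(K,-3 \right)} \right)} \left(-10\right) = 2 \left(\left(-3\right)^{2} + 3 \cdot 7 + 3 \left(-3\right) + 7 \left(-3\right)\right)^{2} \left(-10\right) = 2 \left(9 + 21 - 9 - 21\right)^{2} \left(-10\right) = 2 \cdot 0^{2} \left(-10\right) = 2 \cdot 0 \left(-10\right) = 0 \left(-10\right) = 0$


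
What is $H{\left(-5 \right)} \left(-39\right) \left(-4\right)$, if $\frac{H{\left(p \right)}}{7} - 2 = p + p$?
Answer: $-8736$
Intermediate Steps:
$H{\left(p \right)} = 14 + 14 p$ ($H{\left(p \right)} = 14 + 7 \left(p + p\right) = 14 + 7 \cdot 2 p = 14 + 14 p$)
$H{\left(-5 \right)} \left(-39\right) \left(-4\right) = \left(14 + 14 \left(-5\right)\right) \left(-39\right) \left(-4\right) = \left(14 - 70\right) \left(-39\right) \left(-4\right) = \left(-56\right) \left(-39\right) \left(-4\right) = 2184 \left(-4\right) = -8736$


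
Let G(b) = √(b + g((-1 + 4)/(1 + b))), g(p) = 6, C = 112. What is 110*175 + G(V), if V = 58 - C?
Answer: 19250 + 4*I*√3 ≈ 19250.0 + 6.9282*I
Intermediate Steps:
V = -54 (V = 58 - 1*112 = 58 - 112 = -54)
G(b) = √(6 + b) (G(b) = √(b + 6) = √(6 + b))
110*175 + G(V) = 110*175 + √(6 - 54) = 19250 + √(-48) = 19250 + 4*I*√3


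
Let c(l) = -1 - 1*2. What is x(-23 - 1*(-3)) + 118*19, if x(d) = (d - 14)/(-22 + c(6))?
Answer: 56084/25 ≈ 2243.4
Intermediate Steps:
c(l) = -3 (c(l) = -1 - 2 = -3)
x(d) = 14/25 - d/25 (x(d) = (d - 14)/(-22 - 3) = (-14 + d)/(-25) = (-14 + d)*(-1/25) = 14/25 - d/25)
x(-23 - 1*(-3)) + 118*19 = (14/25 - (-23 - 1*(-3))/25) + 118*19 = (14/25 - (-23 + 3)/25) + 2242 = (14/25 - 1/25*(-20)) + 2242 = (14/25 + ⅘) + 2242 = 34/25 + 2242 = 56084/25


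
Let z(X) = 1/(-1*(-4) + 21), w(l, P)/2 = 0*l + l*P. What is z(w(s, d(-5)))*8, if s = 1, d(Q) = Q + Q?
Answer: 8/25 ≈ 0.32000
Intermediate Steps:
d(Q) = 2*Q
w(l, P) = 2*P*l (w(l, P) = 2*(0*l + l*P) = 2*(0 + P*l) = 2*(P*l) = 2*P*l)
z(X) = 1/25 (z(X) = 1/(4 + 21) = 1/25)
z(w(s, d(-5)))*8 = (1/25)*8 = 8/25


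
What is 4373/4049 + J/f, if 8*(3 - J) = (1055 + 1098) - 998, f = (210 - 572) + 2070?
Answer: 55173253/55325536 ≈ 0.99725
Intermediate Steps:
f = 1708 (f = -362 + 2070 = 1708)
J = -1131/8 (J = 3 - ((1055 + 1098) - 998)/8 = 3 - (2153 - 998)/8 = 3 - ⅛*1155 = 3 - 1155/8 = -1131/8 ≈ -141.38)
4373/4049 + J/f = 4373/4049 - 1131/8/1708 = 4373*(1/4049) - 1131/8*1/1708 = 4373/4049 - 1131/13664 = 55173253/55325536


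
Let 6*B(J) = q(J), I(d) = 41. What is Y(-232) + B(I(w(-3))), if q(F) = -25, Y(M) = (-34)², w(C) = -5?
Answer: 6911/6 ≈ 1151.8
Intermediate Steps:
Y(M) = 1156
B(J) = -25/6 (B(J) = (⅙)*(-25) = -25/6)
Y(-232) + B(I(w(-3))) = 1156 - 25/6 = 6911/6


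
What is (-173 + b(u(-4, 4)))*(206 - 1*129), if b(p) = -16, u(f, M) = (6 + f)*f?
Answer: -14553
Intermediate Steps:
u(f, M) = f*(6 + f)
(-173 + b(u(-4, 4)))*(206 - 1*129) = (-173 - 16)*(206 - 1*129) = -189*(206 - 129) = -189*77 = -14553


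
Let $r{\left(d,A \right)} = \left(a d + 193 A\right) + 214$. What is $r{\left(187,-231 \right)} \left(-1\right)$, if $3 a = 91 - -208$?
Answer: $\frac{77194}{3} \approx 25731.0$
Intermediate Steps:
$a = \frac{299}{3}$ ($a = \frac{91 - -208}{3} = \frac{91 + 208}{3} = \frac{1}{3} \cdot 299 = \frac{299}{3} \approx 99.667$)
$r{\left(d,A \right)} = 214 + 193 A + \frac{299 d}{3}$ ($r{\left(d,A \right)} = \left(\frac{299 d}{3} + 193 A\right) + 214 = \left(193 A + \frac{299 d}{3}\right) + 214 = 214 + 193 A + \frac{299 d}{3}$)
$r{\left(187,-231 \right)} \left(-1\right) = \left(214 + 193 \left(-231\right) + \frac{299}{3} \cdot 187\right) \left(-1\right) = \left(214 - 44583 + \frac{55913}{3}\right) \left(-1\right) = \left(- \frac{77194}{3}\right) \left(-1\right) = \frac{77194}{3}$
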